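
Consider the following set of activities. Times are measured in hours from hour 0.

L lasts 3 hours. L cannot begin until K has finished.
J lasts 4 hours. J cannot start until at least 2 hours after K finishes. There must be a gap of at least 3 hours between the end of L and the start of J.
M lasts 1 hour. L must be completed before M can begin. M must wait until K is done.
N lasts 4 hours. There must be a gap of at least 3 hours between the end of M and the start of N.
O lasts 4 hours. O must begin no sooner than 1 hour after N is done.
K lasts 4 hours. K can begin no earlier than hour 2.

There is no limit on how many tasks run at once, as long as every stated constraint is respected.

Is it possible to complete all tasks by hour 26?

K waits on its own release at hour 2, so it starts at hour 2 and finishes at 2 + 4 = hour 6.
After K (finishes hour 6), L can start at hour 6 and finishes at hour 9.
M has to wait for L (finishes hour 9); K (finishes hour 6). The latest of these is hour 9, so M runs hour 9 to 9 + 1 = hour 10.
N cannot begin until M (finishes hour 10, plus 3-hour gap → hour 13). It runs from hour 13 to 13 + 4 = hour 17.
O cannot begin until N (finishes hour 17, plus 1-hour gap → hour 18). It runs from hour 18 to 18 + 4 = hour 22.
J has to wait for K (finishes hour 6, plus 2-hour gap → hour 8); L (finishes hour 9, plus 3-hour gap → hour 12). The latest of these is hour 12, so J runs hour 12 to 12 + 4 = hour 16.
Every task is finished by hour 22, which is no later than the deadline of 26, so the schedule is feasible.

Yes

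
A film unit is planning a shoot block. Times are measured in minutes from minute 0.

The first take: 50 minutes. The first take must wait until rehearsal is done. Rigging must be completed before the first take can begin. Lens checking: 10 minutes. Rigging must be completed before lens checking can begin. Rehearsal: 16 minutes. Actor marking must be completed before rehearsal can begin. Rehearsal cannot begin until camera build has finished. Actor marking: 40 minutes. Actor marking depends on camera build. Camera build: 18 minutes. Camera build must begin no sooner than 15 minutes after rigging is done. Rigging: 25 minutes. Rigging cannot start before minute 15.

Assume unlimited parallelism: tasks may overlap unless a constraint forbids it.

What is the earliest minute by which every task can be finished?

179

Rigging cannot begin until its own release at minute 15. It runs from minute 15 to 15 + 25 = minute 40.
Lens checking cannot begin until rigging (finishes minute 40). It runs from minute 40 to 40 + 10 = minute 50.
Camera build cannot begin until rigging (finishes minute 40, plus 15-minute gap → minute 55). It runs from minute 55 to 55 + 18 = minute 73.
After camera build (finishes minute 73), actor marking can start at minute 73 and finishes at minute 113.
Rehearsal needs all of actor marking (finishes minute 113); camera build (finishes minute 73). That puts its earliest start at minute 113; it finishes at 113 + 16 = minute 129.
For the first take: rehearsal (finishes minute 129); rigging (finishes minute 40). Taking the maximum gives a start of minute 129, and it finishes at 129 + 50 = minute 179.
All tasks are finished once the last one completes. Finish times: Rigging at 40, Camera build at 73, Lens checking at 50, Actor marking at 113, Rehearsal at 129, The first take at 179. The latest is minute 179.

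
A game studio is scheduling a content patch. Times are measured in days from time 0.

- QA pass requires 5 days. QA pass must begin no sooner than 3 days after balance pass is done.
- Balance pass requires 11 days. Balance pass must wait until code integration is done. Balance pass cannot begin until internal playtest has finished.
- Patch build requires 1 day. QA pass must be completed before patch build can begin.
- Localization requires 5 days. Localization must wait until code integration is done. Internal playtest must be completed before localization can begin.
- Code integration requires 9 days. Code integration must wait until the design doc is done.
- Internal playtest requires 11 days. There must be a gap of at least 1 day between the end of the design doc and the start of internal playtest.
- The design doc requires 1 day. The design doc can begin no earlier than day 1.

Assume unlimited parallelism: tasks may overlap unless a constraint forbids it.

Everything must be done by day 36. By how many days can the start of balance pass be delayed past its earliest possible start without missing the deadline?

The design doc cannot begin until its own release at day 1. It runs from day 1 to 1 + 1 = day 2.
Internal playtest waits on the design doc (finishes day 2, plus 1-day gap → day 3), so it starts at day 3 and finishes at 3 + 11 = day 14.
Code integration waits on the design doc (finishes day 2), so it starts at day 2 and finishes at 2 + 9 = day 11.
Balance pass has to wait for code integration (finishes day 11); internal playtest (finishes day 14). The latest of these is day 14, so balance pass runs day 14 to 14 + 11 = day 25.

Working backward from the deadline:
Patch build has no dependents, so it just needs to finish by day 36. Starting by 36 − 1 = day 35 achieves that.
QA pass feeds into patch build (must start by day 35); so QA pass must finish by day 35 and therefore start by day 30.
Since QA pass (must start by day 30, minus 3-day gap → day 27) depends on it, balance pass must finish by day 27. Backing off its 11-day duration gives a latest start of day 16.
So balance pass can start as early as day 14 and as late as day 16, giving 16 − 14 = 2 days of slack.

2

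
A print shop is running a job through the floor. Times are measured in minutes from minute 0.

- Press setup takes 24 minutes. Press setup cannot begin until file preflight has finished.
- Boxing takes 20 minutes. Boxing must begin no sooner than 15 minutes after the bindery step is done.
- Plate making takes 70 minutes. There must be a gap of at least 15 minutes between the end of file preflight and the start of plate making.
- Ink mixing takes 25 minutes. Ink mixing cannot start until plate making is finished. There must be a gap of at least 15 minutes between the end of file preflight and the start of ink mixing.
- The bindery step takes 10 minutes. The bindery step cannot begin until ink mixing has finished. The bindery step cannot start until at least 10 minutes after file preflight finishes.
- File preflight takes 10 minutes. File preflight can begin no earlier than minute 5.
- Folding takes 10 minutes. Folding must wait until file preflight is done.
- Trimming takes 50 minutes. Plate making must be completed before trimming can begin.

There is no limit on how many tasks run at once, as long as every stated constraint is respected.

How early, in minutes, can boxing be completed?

170

File preflight waits on its own release at minute 5, so it starts at minute 5 and finishes at 5 + 10 = minute 15.
Plate making waits on file preflight (finishes minute 15, plus 15-minute gap → minute 30), so it starts at minute 30 and finishes at 30 + 70 = minute 100.
Ink mixing cannot start until plate making (finishes minute 100); file preflight (finishes minute 15, plus 15-minute gap → minute 30). The controlling bound is minute 100, so ink mixing finishes at 100 + 25 = minute 125.
The bindery step needs all of ink mixing (finishes minute 125); file preflight (finishes minute 15, plus 10-minute gap → minute 25). That puts its earliest start at minute 125; it finishes at 125 + 10 = minute 135.
Boxing waits on the bindery step (finishes minute 135, plus 15-minute gap → minute 150), so it starts at minute 150 and finishes at 150 + 20 = minute 170.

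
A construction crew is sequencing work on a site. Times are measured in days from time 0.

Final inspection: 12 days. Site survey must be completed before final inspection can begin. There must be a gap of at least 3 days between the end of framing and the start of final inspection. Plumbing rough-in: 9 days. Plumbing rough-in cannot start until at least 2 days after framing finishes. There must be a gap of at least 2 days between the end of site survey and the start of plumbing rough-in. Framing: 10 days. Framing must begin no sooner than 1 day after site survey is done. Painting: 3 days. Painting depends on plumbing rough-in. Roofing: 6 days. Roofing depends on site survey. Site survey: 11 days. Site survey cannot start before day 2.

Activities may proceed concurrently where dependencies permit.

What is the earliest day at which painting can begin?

After its own release at day 2, site survey can start at day 2 and finishes at day 13.
Framing waits on site survey (finishes day 13, plus 1-day gap → day 14), so it starts at day 14 and finishes at 14 + 10 = day 24.
Plumbing rough-in has to wait for framing (finishes day 24, plus 2-day gap → day 26); site survey (finishes day 13, plus 2-day gap → day 15). The latest of these is day 26, so plumbing rough-in runs day 26 to 26 + 9 = day 35.
Painting waits on plumbing rough-in (finishes day 35), so the earliest it can start is day 35.

35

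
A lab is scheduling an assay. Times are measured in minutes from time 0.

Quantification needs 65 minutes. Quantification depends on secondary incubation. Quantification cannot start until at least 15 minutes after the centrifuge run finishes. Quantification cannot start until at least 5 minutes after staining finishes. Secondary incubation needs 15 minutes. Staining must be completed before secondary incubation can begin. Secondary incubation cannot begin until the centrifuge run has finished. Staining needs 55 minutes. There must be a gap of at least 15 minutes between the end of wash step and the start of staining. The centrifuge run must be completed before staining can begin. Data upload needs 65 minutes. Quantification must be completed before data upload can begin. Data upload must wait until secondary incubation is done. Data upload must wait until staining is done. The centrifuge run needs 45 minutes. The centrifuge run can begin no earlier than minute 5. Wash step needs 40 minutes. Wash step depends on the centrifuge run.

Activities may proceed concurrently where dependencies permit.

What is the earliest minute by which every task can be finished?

The centrifuge run waits on its own release at minute 5, so it starts at minute 5 and finishes at 5 + 45 = minute 50.
Wash step cannot begin until the centrifuge run (finishes minute 50). It runs from minute 50 to 50 + 40 = minute 90.
Staining cannot start until wash step (finishes minute 90, plus 15-minute gap → minute 105); the centrifuge run (finishes minute 50). The controlling bound is minute 105, so staining finishes at 105 + 55 = minute 160.
For secondary incubation: staining (finishes minute 160); the centrifuge run (finishes minute 50). Taking the maximum gives a start of minute 160, and it finishes at 160 + 15 = minute 175.
Quantification cannot start until secondary incubation (finishes minute 175); the centrifuge run (finishes minute 50, plus 15-minute gap → minute 65); staining (finishes minute 160, plus 5-minute gap → minute 165). The controlling bound is minute 175, so quantification finishes at 175 + 65 = minute 240.
Data upload needs all of quantification (finishes minute 240); secondary incubation (finishes minute 175); staining (finishes minute 160). That puts its earliest start at minute 240; it finishes at 240 + 65 = minute 305.
All tasks are finished once the last one completes. Finish times: The centrifuge run at 50, Wash step at 90, Staining at 160, Secondary incubation at 175, Quantification at 240, Data upload at 305. The latest is minute 305.

305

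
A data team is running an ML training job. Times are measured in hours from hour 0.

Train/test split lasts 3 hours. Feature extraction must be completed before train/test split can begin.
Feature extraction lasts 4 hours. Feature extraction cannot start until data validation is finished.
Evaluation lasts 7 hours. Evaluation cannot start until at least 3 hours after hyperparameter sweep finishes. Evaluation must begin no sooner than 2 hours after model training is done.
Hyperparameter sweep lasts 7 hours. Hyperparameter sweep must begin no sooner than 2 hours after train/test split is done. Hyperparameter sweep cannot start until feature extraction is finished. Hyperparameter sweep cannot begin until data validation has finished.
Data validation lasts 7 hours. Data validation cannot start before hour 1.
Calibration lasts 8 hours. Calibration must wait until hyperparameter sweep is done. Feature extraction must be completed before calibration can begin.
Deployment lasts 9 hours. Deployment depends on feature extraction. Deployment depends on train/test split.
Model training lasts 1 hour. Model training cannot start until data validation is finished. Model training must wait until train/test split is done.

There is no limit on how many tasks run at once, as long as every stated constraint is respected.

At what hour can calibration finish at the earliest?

After its own release at hour 1, data validation can start at hour 1 and finishes at hour 8.
Feature extraction cannot begin until data validation (finishes hour 8). It runs from hour 8 to 8 + 4 = hour 12.
After feature extraction (finishes hour 12), train/test split can start at hour 12 and finishes at hour 15.
Hyperparameter sweep needs all of train/test split (finishes hour 15, plus 2-hour gap → hour 17); feature extraction (finishes hour 12); data validation (finishes hour 8). That puts its earliest start at hour 17; it finishes at 17 + 7 = hour 24.
Calibration cannot start until hyperparameter sweep (finishes hour 24); feature extraction (finishes hour 12). The controlling bound is hour 24, so calibration finishes at 24 + 8 = hour 32.

32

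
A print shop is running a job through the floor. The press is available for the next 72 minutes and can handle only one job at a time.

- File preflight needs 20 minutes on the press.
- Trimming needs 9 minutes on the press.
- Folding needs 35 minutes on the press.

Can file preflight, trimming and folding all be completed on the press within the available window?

Running back to back, the jobs need 20 + 9 + 35 = 64 minutes on the press.
Since 64 ≤ 72, they fit within the window.

Yes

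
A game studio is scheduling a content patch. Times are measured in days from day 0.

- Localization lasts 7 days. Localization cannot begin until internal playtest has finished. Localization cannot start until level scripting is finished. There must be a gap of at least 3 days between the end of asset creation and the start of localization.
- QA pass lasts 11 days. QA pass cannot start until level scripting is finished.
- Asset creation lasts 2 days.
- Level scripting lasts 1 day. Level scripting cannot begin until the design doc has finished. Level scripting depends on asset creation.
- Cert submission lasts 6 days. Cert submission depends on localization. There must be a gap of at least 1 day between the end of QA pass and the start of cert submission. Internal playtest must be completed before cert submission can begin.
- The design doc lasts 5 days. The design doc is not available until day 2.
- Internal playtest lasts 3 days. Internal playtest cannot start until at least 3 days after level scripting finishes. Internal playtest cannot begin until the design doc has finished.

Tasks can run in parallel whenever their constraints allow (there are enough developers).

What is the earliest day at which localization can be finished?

Nothing blocks asset creation, so it runs from day 0 to day 2.
The design doc cannot begin until its own release at day 2. It runs from day 2 to 2 + 5 = day 7.
Level scripting has to wait for the design doc (finishes day 7); asset creation (finishes day 2). The latest of these is day 7, so level scripting runs day 7 to 7 + 1 = day 8.
Internal playtest has to wait for level scripting (finishes day 8, plus 3-day gap → day 11); the design doc (finishes day 7). The latest of these is day 11, so internal playtest runs day 11 to 11 + 3 = day 14.
For localization: internal playtest (finishes day 14); level scripting (finishes day 8); asset creation (finishes day 2, plus 3-day gap → day 5). Taking the maximum gives a start of day 14, and it finishes at 14 + 7 = day 21.

21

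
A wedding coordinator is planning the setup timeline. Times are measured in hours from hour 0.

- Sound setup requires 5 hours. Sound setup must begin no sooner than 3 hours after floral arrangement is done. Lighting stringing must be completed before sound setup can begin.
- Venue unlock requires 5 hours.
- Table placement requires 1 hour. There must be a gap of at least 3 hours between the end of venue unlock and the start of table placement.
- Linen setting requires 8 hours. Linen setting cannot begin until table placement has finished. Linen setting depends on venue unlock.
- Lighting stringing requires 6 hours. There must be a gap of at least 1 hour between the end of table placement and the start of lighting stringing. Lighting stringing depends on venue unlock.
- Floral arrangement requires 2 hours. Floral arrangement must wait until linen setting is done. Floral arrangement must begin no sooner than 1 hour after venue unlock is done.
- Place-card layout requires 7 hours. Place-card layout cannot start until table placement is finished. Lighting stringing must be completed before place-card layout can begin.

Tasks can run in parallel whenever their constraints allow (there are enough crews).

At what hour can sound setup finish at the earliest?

27

Venue unlock has no prerequisites, so it starts at hour 0 and finishes at hour 5.
After venue unlock (finishes hour 5, plus 3-hour gap → hour 8), table placement can start at hour 8 and finishes at hour 9.
Lighting stringing has to wait for table placement (finishes hour 9, plus 1-hour gap → hour 10); venue unlock (finishes hour 5). The latest of these is hour 10, so lighting stringing runs hour 10 to 10 + 6 = hour 16.
Linen setting cannot start until table placement (finishes hour 9); venue unlock (finishes hour 5). The controlling bound is hour 9, so linen setting finishes at 9 + 8 = hour 17.
Floral arrangement needs all of linen setting (finishes hour 17); venue unlock (finishes hour 5, plus 1-hour gap → hour 6). That puts its earliest start at hour 17; it finishes at 17 + 2 = hour 19.
Sound setup has to wait for floral arrangement (finishes hour 19, plus 3-hour gap → hour 22); lighting stringing (finishes hour 16). The latest of these is hour 22, so sound setup runs hour 22 to 22 + 5 = hour 27.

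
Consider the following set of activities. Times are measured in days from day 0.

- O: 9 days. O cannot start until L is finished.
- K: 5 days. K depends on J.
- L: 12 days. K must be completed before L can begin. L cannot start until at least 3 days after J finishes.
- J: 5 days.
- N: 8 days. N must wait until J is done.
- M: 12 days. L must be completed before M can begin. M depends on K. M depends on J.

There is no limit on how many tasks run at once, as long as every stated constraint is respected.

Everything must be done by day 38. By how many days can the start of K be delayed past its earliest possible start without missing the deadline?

4

J can start immediately at day 0; it finishes at day 5.
K cannot begin until J (finishes day 5). It runs from day 5 to 5 + 5 = day 10.

Working backward from the deadline:
M must finish by day 38; it takes 12 days, so it must start by 38 − 12 = day 26.
O must finish by day 38; it takes 9 days, so it must start by 38 − 9 = day 29.
For L: M (must start by day 26); O (must start by day 29). The most restrictive is day 26; with a 12-day duration, L must start by day 14.
K feeds L (must start by day 14); M (must start by day 26). Taking the minimum, K must finish by day 14 and start by 14 − 5 = day 9.
So K can start as early as day 5 and as late as day 9, giving 9 − 5 = 4 days of slack.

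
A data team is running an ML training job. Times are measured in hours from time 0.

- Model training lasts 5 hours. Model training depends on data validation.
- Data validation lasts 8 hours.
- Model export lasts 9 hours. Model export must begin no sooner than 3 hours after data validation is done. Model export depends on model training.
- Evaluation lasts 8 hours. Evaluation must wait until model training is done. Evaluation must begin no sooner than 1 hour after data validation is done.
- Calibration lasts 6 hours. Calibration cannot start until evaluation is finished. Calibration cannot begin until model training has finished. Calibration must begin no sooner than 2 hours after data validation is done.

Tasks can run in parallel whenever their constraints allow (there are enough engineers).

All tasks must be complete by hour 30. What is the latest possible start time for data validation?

Nothing follows calibration; the deadline of hour 30 is its only limit. It must start by 30 − 6 = hour 24.
Evaluation must finish before calibration (must start by hour 24). With an 8-hour duration, evaluation must start by 24 − 8 = hour 16.
To finish by hour 30, model export (duration 9) must start no later than hour 21.
For model training: evaluation (must start by hour 16); calibration (must start by hour 24); model export (must start by hour 21). The most restrictive is hour 16; with a 5-hour duration, model training must start by hour 11.
Data validation must finish in time for model training (must start by hour 11); evaluation (must start by hour 16, minus 1-hour gap → hour 15); calibration (must start by hour 24, minus 2-hour gap → hour 22); model export (must start by hour 21, minus 3-hour gap → hour 18). The tightest is hour 11, so data validation must start by 11 − 8 = hour 3.

3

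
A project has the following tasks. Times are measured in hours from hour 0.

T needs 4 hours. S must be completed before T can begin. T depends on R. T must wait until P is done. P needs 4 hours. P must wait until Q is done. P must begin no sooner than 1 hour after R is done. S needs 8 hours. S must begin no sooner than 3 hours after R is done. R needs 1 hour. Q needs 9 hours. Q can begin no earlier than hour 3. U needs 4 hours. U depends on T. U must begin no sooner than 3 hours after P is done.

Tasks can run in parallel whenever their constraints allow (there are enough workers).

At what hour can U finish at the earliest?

Nothing blocks R, so it runs from hour 0 to hour 1.
S waits on R (finishes hour 1, plus 3-hour gap → hour 4), so it starts at hour 4 and finishes at 4 + 8 = hour 12.
Q cannot begin until its own release at hour 3. It runs from hour 3 to 3 + 9 = hour 12.
P cannot start until Q (finishes hour 12); R (finishes hour 1, plus 1-hour gap → hour 2). The controlling bound is hour 12, so P finishes at 12 + 4 = hour 16.
For T: S (finishes hour 12); R (finishes hour 1); P (finishes hour 16). Taking the maximum gives a start of hour 16, and it finishes at 16 + 4 = hour 20.
U cannot start until T (finishes hour 20); P (finishes hour 16, plus 3-hour gap → hour 19). The controlling bound is hour 20, so U finishes at 20 + 4 = hour 24.

24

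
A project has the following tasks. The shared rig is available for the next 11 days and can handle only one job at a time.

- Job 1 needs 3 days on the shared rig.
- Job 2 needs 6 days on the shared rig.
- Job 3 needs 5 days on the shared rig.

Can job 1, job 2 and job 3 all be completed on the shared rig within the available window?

No

Running back to back, the jobs need 3 + 6 + 5 = 14 days on the shared rig.
Since 14 > 11, they cannot all fit.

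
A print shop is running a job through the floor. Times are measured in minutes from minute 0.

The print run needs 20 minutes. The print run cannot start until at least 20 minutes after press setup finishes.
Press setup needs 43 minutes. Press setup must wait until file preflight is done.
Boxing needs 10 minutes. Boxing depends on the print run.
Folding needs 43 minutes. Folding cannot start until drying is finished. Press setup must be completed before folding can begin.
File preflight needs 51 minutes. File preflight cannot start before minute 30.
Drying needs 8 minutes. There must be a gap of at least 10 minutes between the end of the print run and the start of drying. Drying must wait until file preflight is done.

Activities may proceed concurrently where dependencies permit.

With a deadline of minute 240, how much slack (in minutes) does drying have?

15

File preflight waits on its own release at minute 30, so it starts at minute 30 and finishes at 30 + 51 = minute 81.
Press setup waits on file preflight (finishes minute 81), so it starts at minute 81 and finishes at 81 + 43 = minute 124.
The print run waits on press setup (finishes minute 124, plus 20-minute gap → minute 144), so it starts at minute 144 and finishes at 144 + 20 = minute 164.
For drying: the print run (finishes minute 164, plus 10-minute gap → minute 174); file preflight (finishes minute 81). Taking the maximum gives a start of minute 174, and it finishes at 174 + 8 = minute 182.

Working backward from the deadline:
Folding must finish by minute 240; it takes 43 minutes, so it must start by 240 − 43 = minute 197.
Drying feeds into folding (must start by minute 197); so drying must finish by minute 197 and therefore start by minute 189.
So drying can start as early as minute 174 and as late as minute 189, giving 189 − 174 = 15 minutes of slack.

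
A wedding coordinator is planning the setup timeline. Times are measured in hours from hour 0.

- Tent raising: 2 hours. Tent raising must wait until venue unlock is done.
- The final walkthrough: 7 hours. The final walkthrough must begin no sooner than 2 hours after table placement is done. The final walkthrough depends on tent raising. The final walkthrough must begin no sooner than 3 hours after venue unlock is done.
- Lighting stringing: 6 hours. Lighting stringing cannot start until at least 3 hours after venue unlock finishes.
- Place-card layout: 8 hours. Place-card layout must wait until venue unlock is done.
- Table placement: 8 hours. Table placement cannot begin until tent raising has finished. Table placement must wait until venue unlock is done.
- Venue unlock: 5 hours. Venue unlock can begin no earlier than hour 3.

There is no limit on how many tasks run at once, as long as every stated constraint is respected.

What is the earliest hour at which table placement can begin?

10

After its own release at hour 3, venue unlock can start at hour 3 and finishes at hour 8.
After venue unlock (finishes hour 8), tent raising can start at hour 8 and finishes at hour 10.
Table placement waits on tent raising (finishes hour 10); venue unlock (finishes hour 8). The latest of these is hour 10, which is the earliest table placement can start.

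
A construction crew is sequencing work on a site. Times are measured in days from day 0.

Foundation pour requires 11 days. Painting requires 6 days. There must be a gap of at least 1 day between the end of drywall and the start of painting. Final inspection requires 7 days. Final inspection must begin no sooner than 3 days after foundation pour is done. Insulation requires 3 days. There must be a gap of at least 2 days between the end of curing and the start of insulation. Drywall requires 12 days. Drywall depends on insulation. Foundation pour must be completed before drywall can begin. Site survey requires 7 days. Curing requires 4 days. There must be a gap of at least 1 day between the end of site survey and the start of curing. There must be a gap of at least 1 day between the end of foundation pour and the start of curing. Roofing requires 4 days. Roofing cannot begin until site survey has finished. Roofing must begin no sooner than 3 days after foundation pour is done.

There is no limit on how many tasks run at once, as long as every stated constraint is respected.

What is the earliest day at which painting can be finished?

Nothing blocks foundation pour, so it runs from day 0 to day 11.
Site survey can start immediately at day 0; it finishes at day 7.
For curing: site survey (finishes day 7, plus 1-day gap → day 8); foundation pour (finishes day 11, plus 1-day gap → day 12). Taking the maximum gives a start of day 12, and it finishes at 12 + 4 = day 16.
Insulation cannot begin until curing (finishes day 16, plus 2-day gap → day 18). It runs from day 18 to 18 + 3 = day 21.
Drywall has to wait for insulation (finishes day 21); foundation pour (finishes day 11). The latest of these is day 21, so drywall runs day 21 to 21 + 12 = day 33.
After drywall (finishes day 33, plus 1-day gap → day 34), painting can start at day 34 and finishes at day 40.

40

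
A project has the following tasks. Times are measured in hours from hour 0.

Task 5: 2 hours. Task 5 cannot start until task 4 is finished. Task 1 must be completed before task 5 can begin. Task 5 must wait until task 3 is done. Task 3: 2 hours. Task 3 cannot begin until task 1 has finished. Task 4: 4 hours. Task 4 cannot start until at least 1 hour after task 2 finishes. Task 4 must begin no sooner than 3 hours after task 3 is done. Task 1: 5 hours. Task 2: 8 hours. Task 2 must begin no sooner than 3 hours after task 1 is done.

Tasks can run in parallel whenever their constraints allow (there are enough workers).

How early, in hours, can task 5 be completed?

23

Task 1 can start immediately at hour 0; it finishes at hour 5.
Task 3 cannot begin until task 1 (finishes hour 5). It runs from hour 5 to 5 + 2 = hour 7.
Task 2 cannot begin until task 1 (finishes hour 5, plus 3-hour gap → hour 8). It runs from hour 8 to 8 + 8 = hour 16.
Task 4 needs all of task 2 (finishes hour 16, plus 1-hour gap → hour 17); task 3 (finishes hour 7, plus 3-hour gap → hour 10). That puts its earliest start at hour 17; it finishes at 17 + 4 = hour 21.
Task 5 needs all of task 4 (finishes hour 21); task 1 (finishes hour 5); task 3 (finishes hour 7). That puts its earliest start at hour 21; it finishes at 21 + 2 = hour 23.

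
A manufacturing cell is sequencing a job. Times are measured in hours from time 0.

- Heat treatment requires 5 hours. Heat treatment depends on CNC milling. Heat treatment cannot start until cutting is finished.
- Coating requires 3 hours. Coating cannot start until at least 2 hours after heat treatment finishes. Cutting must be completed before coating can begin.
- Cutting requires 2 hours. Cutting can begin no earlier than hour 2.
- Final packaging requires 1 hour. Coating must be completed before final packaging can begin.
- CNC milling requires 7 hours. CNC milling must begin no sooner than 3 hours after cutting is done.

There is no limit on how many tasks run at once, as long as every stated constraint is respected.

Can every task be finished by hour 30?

After its own release at hour 2, cutting can start at hour 2 and finishes at hour 4.
After cutting (finishes hour 4, plus 3-hour gap → hour 7), CNC milling can start at hour 7 and finishes at hour 14.
Heat treatment has to wait for CNC milling (finishes hour 14); cutting (finishes hour 4). The latest of these is hour 14, so heat treatment runs hour 14 to 14 + 5 = hour 19.
Coating needs all of heat treatment (finishes hour 19, plus 2-hour gap → hour 21); cutting (finishes hour 4). That puts its earliest start at hour 21; it finishes at 21 + 3 = hour 24.
Final packaging waits on coating (finishes hour 24), so it starts at hour 24 and finishes at 24 + 1 = hour 25.
Every task is finished by hour 25, which is no later than the deadline of 30, so the schedule is feasible.

Yes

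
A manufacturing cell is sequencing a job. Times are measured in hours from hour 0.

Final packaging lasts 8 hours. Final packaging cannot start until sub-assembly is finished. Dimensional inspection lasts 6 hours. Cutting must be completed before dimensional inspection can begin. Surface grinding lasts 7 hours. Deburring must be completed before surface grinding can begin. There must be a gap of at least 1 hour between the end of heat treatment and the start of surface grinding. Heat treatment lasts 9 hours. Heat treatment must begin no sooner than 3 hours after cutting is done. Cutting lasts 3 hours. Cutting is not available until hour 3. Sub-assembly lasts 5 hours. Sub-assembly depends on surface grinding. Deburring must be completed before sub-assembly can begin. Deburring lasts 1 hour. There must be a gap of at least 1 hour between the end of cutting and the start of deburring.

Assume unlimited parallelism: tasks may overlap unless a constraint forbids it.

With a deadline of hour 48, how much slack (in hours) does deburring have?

After its own release at hour 3, cutting can start at hour 3 and finishes at hour 6.
After cutting (finishes hour 6, plus 1-hour gap → hour 7), deburring can start at hour 7 and finishes at hour 8.

Working backward from the deadline:
To finish by hour 48, final packaging (duration 8) must start no later than hour 40.
Since final packaging (must start by hour 40) depends on it, sub-assembly must finish by hour 40. Backing off its 5-hour duration gives a latest start of hour 35.
Surface grinding must finish before sub-assembly (must start by hour 35). With a 7-hour duration, surface grinding must start by 35 − 7 = hour 28.
Deburring feeds surface grinding (must start by hour 28); sub-assembly (must start by hour 35). Taking the minimum, deburring must finish by hour 28 and start by 28 − 1 = hour 27.
So deburring can start as early as hour 7 and as late as hour 27, giving 27 − 7 = 20 hours of slack.

20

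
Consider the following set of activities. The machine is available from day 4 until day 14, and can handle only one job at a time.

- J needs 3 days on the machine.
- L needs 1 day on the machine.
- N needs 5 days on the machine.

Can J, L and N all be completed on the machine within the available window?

Yes

The machine window is 14 − 4 = 10 days.
Running back to back, the jobs need 3 + 1 + 5 = 9 days on the machine.
Since 9 ≤ 10, they fit within the window.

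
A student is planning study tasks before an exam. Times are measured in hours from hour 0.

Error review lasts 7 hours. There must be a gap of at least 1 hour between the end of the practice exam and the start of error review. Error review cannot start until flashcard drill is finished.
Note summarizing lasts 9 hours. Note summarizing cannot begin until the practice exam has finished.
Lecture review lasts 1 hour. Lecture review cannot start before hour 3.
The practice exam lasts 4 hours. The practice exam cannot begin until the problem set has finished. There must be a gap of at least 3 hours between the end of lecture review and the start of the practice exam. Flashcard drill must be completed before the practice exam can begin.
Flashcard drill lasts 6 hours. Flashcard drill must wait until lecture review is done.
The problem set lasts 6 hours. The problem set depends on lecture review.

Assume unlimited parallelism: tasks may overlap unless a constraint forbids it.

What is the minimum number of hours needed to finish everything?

Lecture review cannot begin until its own release at hour 3. It runs from hour 3 to 3 + 1 = hour 4.
Flashcard drill waits on lecture review (finishes hour 4), so it starts at hour 4 and finishes at 4 + 6 = hour 10.
The problem set waits on lecture review (finishes hour 4), so it starts at hour 4 and finishes at 4 + 6 = hour 10.
The practice exam has to wait for the problem set (finishes hour 10); lecture review (finishes hour 4, plus 3-hour gap → hour 7); flashcard drill (finishes hour 10). The latest of these is hour 10, so the practice exam runs hour 10 to 10 + 4 = hour 14.
Note summarizing cannot begin until the practice exam (finishes hour 14). It runs from hour 14 to 14 + 9 = hour 23.
For error review: the practice exam (finishes hour 14, plus 1-hour gap → hour 15); flashcard drill (finishes hour 10). Taking the maximum gives a start of hour 15, and it finishes at 15 + 7 = hour 22.
All tasks are finished once the last one completes. Finish times: Lecture review at 4, The problem set at 10, Flashcard drill at 10, The practice exam at 14, Error review at 22, Note summarizing at 23. The latest is hour 23.

23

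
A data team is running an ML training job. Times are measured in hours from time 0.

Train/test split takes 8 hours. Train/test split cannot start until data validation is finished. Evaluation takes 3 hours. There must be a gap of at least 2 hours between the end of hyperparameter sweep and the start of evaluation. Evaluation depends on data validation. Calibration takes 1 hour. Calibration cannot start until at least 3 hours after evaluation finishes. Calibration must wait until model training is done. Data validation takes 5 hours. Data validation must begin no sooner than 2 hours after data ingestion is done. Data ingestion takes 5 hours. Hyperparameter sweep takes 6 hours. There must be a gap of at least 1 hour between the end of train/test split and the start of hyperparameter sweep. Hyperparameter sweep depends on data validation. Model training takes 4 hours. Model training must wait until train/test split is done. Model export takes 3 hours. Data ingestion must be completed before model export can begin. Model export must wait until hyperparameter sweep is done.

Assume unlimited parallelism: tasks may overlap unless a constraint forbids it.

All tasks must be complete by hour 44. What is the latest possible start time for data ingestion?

To finish by hour 44, calibration (duration 1) must start no later than hour 43.
Since calibration (must start by hour 43, minus 3-hour gap → hour 40) depends on it, evaluation must finish by hour 40. Backing off its 3-hour duration gives a latest start of hour 37.
Model export must finish by hour 44; it takes 3 hours, so it must start by 44 − 3 = hour 41.
Hyperparameter sweep must finish in time for evaluation (must start by hour 37, minus 2-hour gap → hour 35); model export (must start by hour 41). The tightest is hour 35, so hyperparameter sweep must start by 35 − 6 = hour 29.
Model training feeds into calibration (must start by hour 43); so model training must finish by hour 43 and therefore start by hour 39.
Train/test split has several dependents: hyperparameter sweep (must start by hour 29, minus 1-hour gap → hour 28); model training (must start by hour 39). The earliest of those limits is hour 28, so train/test split must start by 28 − 8 = hour 20.
Data validation has several dependents: train/test split (must start by hour 20); hyperparameter sweep (must start by hour 29); evaluation (must start by hour 37). The earliest of those limits is hour 20, so data validation must start by 20 − 5 = hour 15.
Data ingestion must finish in time for data validation (must start by hour 15, minus 2-hour gap → hour 13); model export (must start by hour 41). The tightest is hour 13, so data ingestion must start by 13 − 5 = hour 8.

8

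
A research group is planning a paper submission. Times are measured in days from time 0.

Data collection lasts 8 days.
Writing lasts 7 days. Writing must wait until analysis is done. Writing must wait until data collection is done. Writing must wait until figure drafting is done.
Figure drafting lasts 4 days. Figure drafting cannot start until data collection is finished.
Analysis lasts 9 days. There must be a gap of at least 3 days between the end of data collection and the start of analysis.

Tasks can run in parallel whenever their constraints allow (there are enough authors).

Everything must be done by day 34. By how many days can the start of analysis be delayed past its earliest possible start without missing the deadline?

7

Data collection can start immediately at day 0; it finishes at day 8.
Analysis waits on data collection (finishes day 8, plus 3-day gap → day 11), so it starts at day 11 and finishes at 11 + 9 = day 20.

Working backward from the deadline:
To finish by day 34, writing (duration 7) must start no later than day 27.
Analysis must finish before writing (must start by day 27). With a 9-day duration, analysis must start by 27 − 9 = day 18.
So analysis can start as early as day 11 and as late as day 18, giving 18 − 11 = 7 days of slack.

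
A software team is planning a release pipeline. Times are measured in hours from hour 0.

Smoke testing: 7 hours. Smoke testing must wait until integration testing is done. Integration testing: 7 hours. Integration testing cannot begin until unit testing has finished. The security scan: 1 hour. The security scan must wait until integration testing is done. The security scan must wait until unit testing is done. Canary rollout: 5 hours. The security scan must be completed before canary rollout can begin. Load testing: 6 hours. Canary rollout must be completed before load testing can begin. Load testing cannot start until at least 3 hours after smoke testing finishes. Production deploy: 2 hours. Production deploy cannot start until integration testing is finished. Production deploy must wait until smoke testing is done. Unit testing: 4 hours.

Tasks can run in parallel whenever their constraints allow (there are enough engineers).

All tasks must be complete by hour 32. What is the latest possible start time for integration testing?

9

Nothing follows load testing; the deadline of hour 32 is its only limit. It must start by 32 − 6 = hour 26.
Canary rollout feeds into load testing (must start by hour 26); so canary rollout must finish by hour 26 and therefore start by hour 21.
The security scan feeds into canary rollout (must start by hour 21); so the security scan must finish by hour 21 and therefore start by hour 20.
To finish by hour 32, production deploy (duration 2) must start no later than hour 30.
Smoke testing feeds load testing (must start by hour 26, minus 3-hour gap → hour 23); production deploy (must start by hour 30). Taking the minimum, smoke testing must finish by hour 23 and start by 23 − 7 = hour 16.
For integration testing: the security scan (must start by hour 20); smoke testing (must start by hour 16); production deploy (must start by hour 30). The most restrictive is hour 16; with a 7-hour duration, integration testing must start by hour 9.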